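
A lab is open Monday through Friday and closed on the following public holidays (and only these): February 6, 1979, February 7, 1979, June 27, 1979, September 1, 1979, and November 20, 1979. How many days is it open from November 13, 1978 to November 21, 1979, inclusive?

264

November 13, 1978 is a Monday.
From November 13, 1978 to November 21, 1979 is 374 days inclusive.
374 = 7 × 53 + 3, so there are 53 full weeks plus 3 extra days.
Each full week contributes 5 weekdays (Mon–Fri): 53 × 5 = 265.
The 3 extra days are Mon, Tue, Wed — 3 of them qualify.
Total: 265 + 3 = 268.
Holidays: February 6, 1979 (Tue); February 7, 1979 (Wed); June 27, 1979 (Wed); September 1, 1979 (Sat); November 20, 1979 (Tue).
4 of the 5 holidays fall on weekdays; the rest are weekends and were already excluded.
Business days: 268 − 4 = 264.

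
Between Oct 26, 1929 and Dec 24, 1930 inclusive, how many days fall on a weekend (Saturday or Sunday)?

Oct 26, 1929 is a Saturday.
The range spans 425 days (inclusive of both endpoints).
425 = 7 × 60 + 5, so there are 60 full weeks plus 5 extra days.
Each full week contributes 2 weekend days (Sat, Sun): 60 × 2 = 120.
The 5 extra days are Sat, Sun, Mon, Tue, Wed — 2 of them qualify.
Total: 120 + 2 = 122.

122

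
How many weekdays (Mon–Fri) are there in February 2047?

1 February 2047 is a Friday.
The range spans 28 days (inclusive of both endpoints).
28 = 7 × 4, so the span is exactly 4 full weeks.
Each full week contributes 5 weekdays (Mon–Fri): 4 × 5 = 20.
Total: 20.

20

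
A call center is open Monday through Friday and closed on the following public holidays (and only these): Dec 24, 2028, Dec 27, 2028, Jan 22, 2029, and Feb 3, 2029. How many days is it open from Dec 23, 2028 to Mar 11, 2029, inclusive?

Dec 23, 2028 is a Saturday.
That's 79 days from start to end, counting both.
79 = 7 × 11 + 2, so there are 11 full weeks plus 2 extra days.
Each full week contributes 5 weekdays (Mon–Fri): 11 × 5 = 55.
The 2 extra days are Saturday, Sunday — none qualify.
Total: 55 + 0 = 55.
Holidays: Dec 24, 2028 (Sun); Dec 27, 2028 (Wed); Jan 22, 2029 (Mon); Feb 3, 2029 (Sat).
2 of the 4 holidays fall on weekdays; the rest are weekends and were already excluded.
Business days: 55 − 2 = 53.

53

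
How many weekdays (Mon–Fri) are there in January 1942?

Jan 1, 1942 is a Thursday.
From Jan 1, 1942 to Jan 31, 1942 is 31 days inclusive.
31 = 7 × 4 + 3, so there are 4 full weeks plus 3 extra days.
Each full week contributes 5 weekdays (Mon–Fri): 4 × 5 = 20.
The 3 extra days are Thu, Fri, Sat — 2 of them qualify.
Total: 20 + 2 = 22.

22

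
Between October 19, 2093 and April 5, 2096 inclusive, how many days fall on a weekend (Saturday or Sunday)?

256

October 19, 2093 is a Monday.
That's 900 days from start to end, counting both.
900 = 7 × 128 + 4, so there are 128 full weeks plus 4 extra days.
Each full week contributes 2 weekend days (Sat, Sun): 128 × 2 = 256.
The 4 extra days are Mon, Tue, Wed, Thu — none qualify.
Total: 256 + 0 = 256.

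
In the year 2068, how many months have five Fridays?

4

A month has five Fridays exactly when Friday falls within its first (length − 28) days.
Jan: 31 days, starts Sun → 5 of Sun, Mon, Tue
Feb: 29 days, starts Wed → 5 of Wed
Mar: 31 days, starts Thu → 5 of Thu, Fri, Sat ✓
Apr: 30 days, starts Sun → 5 of Sun, Mon
May: 31 days, starts Tue → 5 of Tue, Wed, Thu
Jun: 30 days, starts Fri → 5 of Fri, Sat ✓
Jul: 31 days, starts Sun → 5 of Sun, Mon, Tue
Aug: 31 days, starts Wed → 5 of Wed, Thu, Fri ✓
Sep: 30 days, starts Sat → 5 of Sat, Sun
Oct: 31 days, starts Mon → 5 of Mon, Tue, Wed
Nov: 30 days, starts Thu → 5 of Thu, Fri ✓
Dec: 31 days, starts Sat → 5 of Sat, Sun, Mon
Months with five Fridays: Mar, Jun, Aug, Nov.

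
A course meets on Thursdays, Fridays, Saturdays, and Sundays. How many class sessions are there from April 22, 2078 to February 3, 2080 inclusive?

374

April 22, 2078 is a Friday.
That's 653 days from start to end, counting both.
653 = 7 × 93 + 2, so there are 93 full weeks plus 2 extra days.
Each full week contributes 4 days from the set (Thu, Fri, Sat, Sun): 93 × 4 = 372.
The 2 extra days are Fri, Sat — 2 of them qualify.
Total: 372 + 2 = 374.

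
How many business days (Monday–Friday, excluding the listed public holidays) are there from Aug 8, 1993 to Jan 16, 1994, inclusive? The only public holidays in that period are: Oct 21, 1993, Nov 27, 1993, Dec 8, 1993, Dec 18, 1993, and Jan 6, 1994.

Aug 8, 1993 is a Sunday.
That's 162 days from start to end, counting both.
162 = 7 × 23 + 1, so there are 23 full weeks plus 1 extra day.
Each full week contributes 5 weekdays (Mon–Fri): 23 × 5 = 115.
The 1 extra day is Sun — none qualify.
Total: 115 + 0 = 115.
Holidays: Oct 21, 1993 (Thu); Nov 27, 1993 (Sat); Dec 8, 1993 (Wed); Dec 18, 1993 (Sat); Jan 6, 1994 (Thu).
3 of the 5 holidays fall on weekdays; the rest are weekends and were already excluded.
Business days: 115 − 3 = 112.

112 business days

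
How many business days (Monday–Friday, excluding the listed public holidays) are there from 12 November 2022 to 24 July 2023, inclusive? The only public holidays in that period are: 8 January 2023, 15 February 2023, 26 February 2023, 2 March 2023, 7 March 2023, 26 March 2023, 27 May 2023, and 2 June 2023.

12 November 2022 is a Saturday.
That's 255 days from start to end, counting both.
255 = 7 × 36 + 3, so there are 36 full weeks plus 3 extra days.
Each full week contributes 5 weekdays (Mon–Fri): 36 × 5 = 180.
The 3 extra days are Saturday, Sunday, Monday — 1 of them qualifies.
Total: 180 + 1 = 181.
Holidays: 8 January 2023 (Sun); 15 February 2023 (Wed); 26 February 2023 (Sun); 2 March 2023 (Thu); 7 March 2023 (Tue); 26 March 2023 (Sun); 27 May 2023 (Sat); 2 June 2023 (Fri).
4 of the 8 holidays fall on weekdays; the rest are weekends and were already excluded.
Business days: 181 − 4 = 177.

177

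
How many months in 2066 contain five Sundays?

4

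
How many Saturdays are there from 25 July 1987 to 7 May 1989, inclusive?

25 July 1987 is a Saturday.
That's 653 days from start to end, counting both.
653 = 7 × 93 + 2, so there are 93 full weeks plus 2 extra days.
Each full week contributes one Saturday: 93 so far.
The 2 extra days are Sat, Sun — 1 of them qualifies.
Total: 93 + 1 = 94.

94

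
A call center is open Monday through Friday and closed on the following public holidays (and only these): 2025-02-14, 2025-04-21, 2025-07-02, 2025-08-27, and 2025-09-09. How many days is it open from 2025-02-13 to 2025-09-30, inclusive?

159

2025-02-13 is a Thursday.
From 2025-02-13 to 2025-09-30 is 230 days inclusive.
230 = 7 × 32 + 6, so there are 32 full weeks plus 6 extra days.
Each full week contributes 5 weekdays (Mon–Fri): 32 × 5 = 160.
The 6 extra days are Thursday, Friday, Saturday, Sunday, Monday, Tuesday — 4 of them qualify.
Total: 160 + 4 = 164.
Holidays: 2025-02-14 (Fri); 2025-04-21 (Mon); 2025-07-02 (Wed); 2025-08-27 (Wed); 2025-09-09 (Tue).
All 5 holidays fall on weekdays, so subtract 5.
Business days: 164 − 5 = 159.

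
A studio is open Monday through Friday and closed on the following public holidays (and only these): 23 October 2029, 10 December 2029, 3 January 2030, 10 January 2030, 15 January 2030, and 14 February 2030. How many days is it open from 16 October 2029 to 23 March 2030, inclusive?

108 working days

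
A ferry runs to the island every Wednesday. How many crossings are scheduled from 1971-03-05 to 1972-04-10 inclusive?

57 Wednesdays

1971-03-05 is a Friday.
That's 403 days from start to end, counting both.
403 = 7 × 57 + 4, so there are 57 full weeks plus 4 extra days.
Each full week contributes one Wednesday: 57 so far.
The 4 extra days are Fri, Sat, Sun, Mon — none qualify.
Total: 57 + 0 = 57.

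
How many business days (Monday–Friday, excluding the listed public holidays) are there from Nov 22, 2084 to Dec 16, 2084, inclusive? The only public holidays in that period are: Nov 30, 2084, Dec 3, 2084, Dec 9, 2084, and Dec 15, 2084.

16 business days

Nov 22, 2084 is a Wednesday.
From Nov 22, 2084 to Dec 16, 2084 is 25 days inclusive.
25 = 7 × 3 + 4, so there are 3 full weeks plus 4 extra days.
Each full week contributes 5 weekdays (Mon–Fri): 3 × 5 = 15.
The 4 extra days are Wed, Thu, Fri, Sat — 3 of them qualify.
Total: 15 + 3 = 18.
Holidays: Nov 30, 2084 (Thu); Dec 3, 2084 (Sun); Dec 9, 2084 (Sat); Dec 15, 2084 (Fri).
2 of the 4 holidays fall on weekdays; the rest are weekends and were already excluded.
Business days: 18 − 2 = 16.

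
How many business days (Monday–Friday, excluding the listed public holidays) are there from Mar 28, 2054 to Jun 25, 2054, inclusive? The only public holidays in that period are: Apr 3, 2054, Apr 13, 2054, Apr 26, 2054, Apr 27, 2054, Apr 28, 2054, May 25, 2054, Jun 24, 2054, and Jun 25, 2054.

57 business days

Mar 28, 2054 is a Saturday.
The range spans 90 days (inclusive of both endpoints).
90 = 7 × 12 + 6, so there are 12 full weeks plus 6 extra days.
Each full week contributes 5 weekdays (Mon–Fri): 12 × 5 = 60.
The 6 extra days are Saturday, Sunday, Monday, Tuesday, Wednesday, Thursday — 4 of them qualify.
Total: 60 + 4 = 64.
Holidays: Apr 3, 2054 (Fri); Apr 13, 2054 (Mon); Apr 26, 2054 (Sun); Apr 27, 2054 (Mon); Apr 28, 2054 (Tue); May 25, 2054 (Mon); Jun 24, 2054 (Wed); Jun 25, 2054 (Thu).
7 of the 8 holidays fall on weekdays; the rest are weekends and were already excluded.
Business days: 64 − 7 = 57.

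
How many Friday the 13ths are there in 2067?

The 13th falls on a Friday when the month's 13th has weekday Fri.
Jan 13 is Thu; Feb 13 is Sun; Mar 13 is Sun; Apr 13 is Wed; May 13 is Fri ✓; Jun 13 is Mon; Jul 13 is Wed; Aug 13 is Sat; Sep 13 is Tue; Oct 13 is Thu; Nov 13 is Sun; Dec 13 is Tue.
Friday the 13ths: May.

1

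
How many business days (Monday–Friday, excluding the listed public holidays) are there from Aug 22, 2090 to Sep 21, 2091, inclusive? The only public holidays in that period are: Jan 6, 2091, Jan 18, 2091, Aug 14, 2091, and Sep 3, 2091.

Aug 22, 2090 is a Tuesday.
From Aug 22, 2090 to Sep 21, 2091 is 396 days inclusive.
396 = 7 × 56 + 4, so there are 56 full weeks plus 4 extra days.
Each full week contributes 5 weekdays (Mon–Fri): 56 × 5 = 280.
The 4 extra days are Tuesday, Wednesday, Thursday, Friday — 4 of them qualify.
Total: 280 + 4 = 284.
Holidays: Jan 6, 2091 (Sat); Jan 18, 2091 (Thu); Aug 14, 2091 (Tue); Sep 3, 2091 (Mon).
3 of the 4 holidays fall on weekdays; the rest are weekends and were already excluded.
Business days: 284 − 3 = 281.

281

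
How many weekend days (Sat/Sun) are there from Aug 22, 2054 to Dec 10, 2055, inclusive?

136

Aug 22, 2054 is a Saturday.
That's 476 days from start to end, counting both.
476 = 7 × 68, so the span is exactly 68 full weeks.
Each full week contributes 2 weekend days (Sat, Sun): 68 × 2 = 136.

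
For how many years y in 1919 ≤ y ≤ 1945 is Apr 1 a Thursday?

Day of week of April 1 in each year:
1919: Tue, 1920: Thu ✓, 1921: Fri, 1922: Sat, 1923: Sun, 1924: Tue, 1925: Wed, 1926: Thu ✓, 1927: Fri, 1928: Sun, 1929: Mon, 1930: Tue, 1931: Wed, 1932: Fri, 1933: Sat, 1934: Sun, 1935: Mon, 1936: Wed, 1937: Thu ✓, 1938: Fri, 1939: Sat, 1940: Mon, 1941: Tue, 1942: Wed, 1943: Thu ✓, 1944: Sat, 1945: Sun
Thursdays: 1920, 1926, 1937, 1943.

4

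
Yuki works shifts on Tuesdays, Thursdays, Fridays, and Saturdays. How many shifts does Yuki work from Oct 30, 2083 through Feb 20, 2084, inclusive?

65

Oct 30, 2083 is a Saturday.
From Oct 30, 2083 to Feb 20, 2084 is 114 days inclusive.
114 = 7 × 16 + 2, so there are 16 full weeks plus 2 extra days.
Each full week contributes 4 days from the set (Tue, Thu, Fri, Sat): 16 × 4 = 64.
The 2 extra days are Saturday, Sunday — 1 of them qualifies.
Total: 64 + 1 = 65.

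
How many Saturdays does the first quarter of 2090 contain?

12

January 1, 2090 is a Sunday.
The range spans 90 days (inclusive of both endpoints).
90 = 7 × 12 + 6, so there are 12 full weeks plus 6 extra days.
Each full week contributes one Saturday: 12 so far.
The 6 extra days are Sunday, Monday, Tuesday, Wednesday, Thursday, Friday — none qualify.
Total: 12 + 0 = 12.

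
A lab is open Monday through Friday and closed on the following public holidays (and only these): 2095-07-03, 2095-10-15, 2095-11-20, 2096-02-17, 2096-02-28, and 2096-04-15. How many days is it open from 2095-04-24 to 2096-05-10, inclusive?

2095-04-24 is a Sunday.
From 2095-04-24 to 2096-05-10 is 383 days inclusive.
383 = 7 × 54 + 5, so there are 54 full weeks plus 5 extra days.
Each full week contributes 5 weekdays (Mon–Fri): 54 × 5 = 270.
The 5 extra days are Sunday, Monday, Tuesday, Wednesday, Thursday — 4 of them qualify.
Total: 270 + 4 = 274.
Holidays: 2095-07-03 (Sun); 2095-10-15 (Sat); 2095-11-20 (Sun); 2096-02-17 (Fri); 2096-02-28 (Tue); 2096-04-15 (Sun).
2 of the 6 holidays fall on weekdays; the rest are weekends and were already excluded.
Business days: 274 − 2 = 272.

272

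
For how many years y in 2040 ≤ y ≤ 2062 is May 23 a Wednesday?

Day of week of May 23 in each year:
2040: Wed ✓, 2041: Thu, 2042: Fri, 2043: Sat, 2044: Mon, 2045: Tue, 2046: Wed ✓, 2047: Thu, 2048: Sat, 2049: Sun, 2050: Mon, 2051: Tue, 2052: Thu, 2053: Fri, 2054: Sat, 2055: Sun, 2056: Tue, 2057: Wed ✓, 2058: Thu, 2059: Fri, 2060: Sun, 2061: Mon, 2062: Tue
Wednesdays: 2040, 2046, 2057.

3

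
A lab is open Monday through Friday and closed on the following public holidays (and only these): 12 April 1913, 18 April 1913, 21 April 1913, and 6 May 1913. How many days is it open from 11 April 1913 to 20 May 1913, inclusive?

11 April 1913 is a Friday.
From 11 April 1913 to 20 May 1913 is 40 days inclusive.
40 = 7 × 5 + 5, so there are 5 full weeks plus 5 extra days.
Each full week contributes 5 weekdays (Mon–Fri): 5 × 5 = 25.
The 5 extra days are Fri, Sat, Sun, Mon, Tue — 3 of them qualify.
Total: 25 + 3 = 28.
Holidays: 12 April 1913 (Sat); 18 April 1913 (Fri); 21 April 1913 (Mon); 6 May 1913 (Tue).
3 of the 4 holidays fall on weekdays; the rest are weekends and were already excluded.
Business days: 28 − 3 = 25.

25 business days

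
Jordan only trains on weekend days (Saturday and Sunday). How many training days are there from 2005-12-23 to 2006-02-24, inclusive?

2005-12-23 is a Friday.
From 2005-12-23 to 2006-02-24 is 64 days inclusive.
64 = 7 × 9 + 1, so there are 9 full weeks plus 1 extra day.
Each full week contributes 2 weekend days (Sat, Sun): 9 × 2 = 18.
The 1 extra day is Friday — none qualify.
Total: 18 + 0 = 18.

18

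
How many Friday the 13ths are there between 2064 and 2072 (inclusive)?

Friday-the-13ths by year:
2064: Jun
2065: Feb, Mar, Nov
2066: Aug
2067: May
2068: Jan, Apr, Jul
2069: Sep, Dec
2070: Jun
2071: Feb, Mar, Nov
2072: May

16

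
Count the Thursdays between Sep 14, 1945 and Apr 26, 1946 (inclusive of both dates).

Sep 14, 1945 is a Friday.
That's 225 days from start to end, counting both.
225 = 7 × 32 + 1, so there are 32 full weeks plus 1 extra day.
Each full week contributes one Thursday: 32 so far.
The 1 extra day is Fri — none qualify.
Total: 32 + 0 = 32.

32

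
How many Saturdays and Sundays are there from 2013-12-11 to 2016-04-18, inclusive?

246

2013-12-11 is a Wednesday.
That's 860 days from start to end, counting both.
860 = 7 × 122 + 6, so there are 122 full weeks plus 6 extra days.
Each full week contributes 2 weekend days (Sat, Sun): 122 × 2 = 244.
The 6 extra days are Wed, Thu, Fri, Sat, Sun, Mon — 2 of them qualify.
Total: 244 + 2 = 246.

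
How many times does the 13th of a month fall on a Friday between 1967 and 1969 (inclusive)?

Friday-the-13ths by year:
1967: Jan, Oct
1968: Sep, Dec
1969: Jun

5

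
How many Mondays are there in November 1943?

1943-11-01 is a Monday.
From 1943-11-01 to 1943-11-30 is 30 days inclusive.
30 = 7 × 4 + 2, so there are 4 full weeks plus 2 extra days.
Each full week contributes one Monday: 4 so far.
The 2 extra days are Mon, Tue — 1 of them qualifies.
Total: 4 + 1 = 5.

5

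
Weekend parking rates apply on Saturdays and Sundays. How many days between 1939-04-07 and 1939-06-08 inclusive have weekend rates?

18

1939-04-07 is a Friday.
From 1939-04-07 to 1939-06-08 is 63 days inclusive.
63 = 7 × 9, so the span is exactly 9 full weeks.
Each full week contributes 2 weekend days (Sat, Sun): 9 × 2 = 18.
Total: 18.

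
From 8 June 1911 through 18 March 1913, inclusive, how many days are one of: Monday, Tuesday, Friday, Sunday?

8 June 1911 is a Thursday.
The range spans 650 days (inclusive of both endpoints).
650 = 7 × 92 + 6, so there are 92 full weeks plus 6 extra days.
Each full week contributes 4 days from the set (Mon, Tue, Fri, Sun): 92 × 4 = 368.
The 6 extra days are Thursday, Friday, Saturday, Sunday, Monday, Tuesday — 4 of them qualify.
Total: 368 + 4 = 372.

372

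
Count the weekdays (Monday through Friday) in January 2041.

Jan 1, 2041 is a Tuesday.
The range spans 31 days (inclusive of both endpoints).
31 = 7 × 4 + 3, so there are 4 full weeks plus 3 extra days.
Each full week contributes 5 weekdays (Mon–Fri): 4 × 5 = 20.
The 3 extra days are Tuesday, Wednesday, Thursday — 3 of them qualify.
Total: 20 + 3 = 23.

23 weekdays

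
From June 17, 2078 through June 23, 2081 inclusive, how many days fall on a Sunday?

158

June 17, 2078 is a Friday.
That's 1103 days from start to end, counting both.
1103 = 7 × 157 + 4, so there are 157 full weeks plus 4 extra days.
Each full week contributes one Sunday: 157 so far.
The 4 extra days are Friday, Saturday, Sunday, Monday — 1 of them qualifies.
Total: 157 + 1 = 158.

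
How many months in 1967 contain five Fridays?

4

A month has five Fridays exactly when Friday falls within its first (length − 28) days.
Jan: 31 days, starts Sun → 5 of Sun, Mon, Tue
Feb: 28 days, starts Wed → 5 of (none)
Mar: 31 days, starts Wed → 5 of Wed, Thu, Fri ✓
Apr: 30 days, starts Sat → 5 of Sat, Sun
May: 31 days, starts Mon → 5 of Mon, Tue, Wed
Jun: 30 days, starts Thu → 5 of Thu, Fri ✓
Jul: 31 days, starts Sat → 5 of Sat, Sun, Mon
Aug: 31 days, starts Tue → 5 of Tue, Wed, Thu
Sep: 30 days, starts Fri → 5 of Fri, Sat ✓
Oct: 31 days, starts Sun → 5 of Sun, Mon, Tue
Nov: 30 days, starts Wed → 5 of Wed, Thu
Dec: 31 days, starts Fri → 5 of Fri, Sat, Sun ✓
Months with five Fridays: Mar, Jun, Sep, Dec.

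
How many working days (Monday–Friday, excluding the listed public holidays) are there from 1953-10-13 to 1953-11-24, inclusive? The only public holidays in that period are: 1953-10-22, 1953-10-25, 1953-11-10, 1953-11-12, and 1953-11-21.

1953-10-13 is a Tuesday.
The range spans 43 days (inclusive of both endpoints).
43 = 7 × 6 + 1, so there are 6 full weeks plus 1 extra day.
Each full week contributes 5 weekdays (Mon–Fri): 6 × 5 = 30.
The 1 extra day is Tue — 1 of them qualifies.
Total: 30 + 1 = 31.
Holidays: 1953-10-22 (Thu); 1953-10-25 (Sun); 1953-11-10 (Tue); 1953-11-12 (Thu); 1953-11-21 (Sat).
3 of the 5 holidays fall on weekdays; the rest are weekends and were already excluded.
Business days: 31 − 3 = 28.

28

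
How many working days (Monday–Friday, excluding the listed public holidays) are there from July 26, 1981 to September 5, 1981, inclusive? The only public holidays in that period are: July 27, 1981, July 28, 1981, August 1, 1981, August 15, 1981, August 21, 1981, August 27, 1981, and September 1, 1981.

July 26, 1981 is a Sunday.
That's 42 days from start to end, counting both.
42 = 7 × 6, so the span is exactly 6 full weeks.
Each full week contributes 5 weekdays (Mon–Fri): 6 × 5 = 30.
Holidays: July 27, 1981 (Mon); July 28, 1981 (Tue); August 1, 1981 (Sat); August 15, 1981 (Sat); August 21, 1981 (Fri); August 27, 1981 (Thu); September 1, 1981 (Tue).
5 of the 7 holidays fall on weekdays; the rest are weekends and were already excluded.
Business days: 30 − 5 = 25.

25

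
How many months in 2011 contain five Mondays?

4

A month has five Mondays exactly when Monday falls within its first (length − 28) days.
Jan: 31 days, starts Sat → 5 of Sat, Sun, Mon ✓
Feb: 28 days, starts Tue → 5 of (none)
Mar: 31 days, starts Tue → 5 of Tue, Wed, Thu
Apr: 30 days, starts Fri → 5 of Fri, Sat
May: 31 days, starts Sun → 5 of Sun, Mon, Tue ✓
Jun: 30 days, starts Wed → 5 of Wed, Thu
Jul: 31 days, starts Fri → 5 of Fri, Sat, Sun
Aug: 31 days, starts Mon → 5 of Mon, Tue, Wed ✓
Sep: 30 days, starts Thu → 5 of Thu, Fri
Oct: 31 days, starts Sat → 5 of Sat, Sun, Mon ✓
Nov: 30 days, starts Tue → 5 of Tue, Wed
Dec: 31 days, starts Thu → 5 of Thu, Fri, Sat
Months with five Mondays: Jan, May, Aug, Oct.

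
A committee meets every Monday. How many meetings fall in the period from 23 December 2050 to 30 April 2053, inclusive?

123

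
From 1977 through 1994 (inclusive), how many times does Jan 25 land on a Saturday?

2

Day of week of January 25 in each year:
1977: Tue, 1978: Wed, 1979: Thu, 1980: Fri, 1981: Sun, 1982: Mon, 1983: Tue, 1984: Wed, 1985: Fri, 1986: Sat ✓, 1987: Sun, 1988: Mon, 1989: Wed, 1990: Thu, 1991: Fri, 1992: Sat ✓, 1993: Mon, 1994: Tue
Saturdays: 1986, 1992.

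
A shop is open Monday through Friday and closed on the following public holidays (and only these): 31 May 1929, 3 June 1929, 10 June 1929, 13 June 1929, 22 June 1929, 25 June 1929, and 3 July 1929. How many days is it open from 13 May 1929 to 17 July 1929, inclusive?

13 May 1929 is a Monday.
The range spans 66 days (inclusive of both endpoints).
66 = 7 × 9 + 3, so there are 9 full weeks plus 3 extra days.
Each full week contributes 5 weekdays (Mon–Fri): 9 × 5 = 45.
The 3 extra days are Monday, Tuesday, Wednesday — 3 of them qualify.
Total: 45 + 3 = 48.
Holidays: 31 May 1929 (Fri); 3 June 1929 (Mon); 10 June 1929 (Mon); 13 June 1929 (Thu); 22 June 1929 (Sat); 25 June 1929 (Tue); 3 July 1929 (Wed).
6 of the 7 holidays fall on weekdays; the rest are weekends and were already excluded.
Business days: 48 − 6 = 42.

42 business days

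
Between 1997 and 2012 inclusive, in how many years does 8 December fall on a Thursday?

2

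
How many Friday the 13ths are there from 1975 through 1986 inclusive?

20

Friday-the-13ths by year:
1975: Jun
1976: Feb, Aug
1977: May
1978: Jan, Oct
1979: Apr, Jul
1980: Jun
1981: Feb, Mar, Nov
1982: Aug
1983: May
1984: Jan, Apr, Jul
1985: Sep, Dec
1986: Jun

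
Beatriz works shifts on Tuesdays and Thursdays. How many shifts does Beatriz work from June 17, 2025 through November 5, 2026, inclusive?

June 17, 2025 is a Tuesday.
From June 17, 2025 to November 5, 2026 is 507 days inclusive.
507 = 7 × 72 + 3, so there are 72 full weeks plus 3 extra days.
Each full week contributes 2 days from the set (Tue, Thu): 72 × 2 = 144.
The 3 extra days are Tuesday, Wednesday, Thursday — 2 of them qualify.
Total: 144 + 2 = 146.

146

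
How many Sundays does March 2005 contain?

4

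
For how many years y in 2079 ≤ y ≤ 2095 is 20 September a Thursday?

Day of week of September 20 in each year:
2079: Wed, 2080: Fri, 2081: Sat, 2082: Sun, 2083: Mon, 2084: Wed, 2085: Thu ✓, 2086: Fri, 2087: Sat, 2088: Mon, 2089: Tue, 2090: Wed, 2091: Thu ✓, 2092: Sat, 2093: Sun, 2094: Mon, 2095: Tue
Thursdays: 2085, 2091.

2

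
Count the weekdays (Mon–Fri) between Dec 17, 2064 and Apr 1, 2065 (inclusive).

Dec 17, 2064 is a Wednesday.
From Dec 17, 2064 to Apr 1, 2065 is 106 days inclusive.
106 = 7 × 15 + 1, so there are 15 full weeks plus 1 extra day.
Each full week contributes 5 weekdays (Mon–Fri): 15 × 5 = 75.
The 1 extra day is Wed — 1 of them qualifies.
Total: 75 + 1 = 76.

76 weekdays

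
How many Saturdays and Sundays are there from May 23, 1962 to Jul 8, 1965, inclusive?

326

May 23, 1962 is a Wednesday.
That's 1143 days from start to end, counting both.
1143 = 7 × 163 + 2, so there are 163 full weeks plus 2 extra days.
Each full week contributes 2 weekend days (Sat, Sun): 163 × 2 = 326.
The 2 extra days are Wednesday, Thursday — none qualify.
Total: 326 + 0 = 326.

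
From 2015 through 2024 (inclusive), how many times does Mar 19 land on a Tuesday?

Day of week of March 19 in each year:
2015: Thu, 2016: Sat, 2017: Sun, 2018: Mon, 2019: Tue ✓, 2020: Thu, 2021: Fri, 2022: Sat, 2023: Sun, 2024: Tue ✓
Tuesdays: 2019, 2024.

2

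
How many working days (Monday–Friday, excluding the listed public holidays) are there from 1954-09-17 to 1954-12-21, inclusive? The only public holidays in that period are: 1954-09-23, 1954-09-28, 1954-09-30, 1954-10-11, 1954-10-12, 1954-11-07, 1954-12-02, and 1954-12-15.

1954-09-17 is a Friday.
From 1954-09-17 to 1954-12-21 is 96 days inclusive.
96 = 7 × 13 + 5, so there are 13 full weeks plus 5 extra days.
Each full week contributes 5 weekdays (Mon–Fri): 13 × 5 = 65.
The 5 extra days are Friday, Saturday, Sunday, Monday, Tuesday — 3 of them qualify.
Total: 65 + 3 = 68.
Holidays: 1954-09-23 (Thu); 1954-09-28 (Tue); 1954-09-30 (Thu); 1954-10-11 (Mon); 1954-10-12 (Tue); 1954-11-07 (Sun); 1954-12-02 (Thu); 1954-12-15 (Wed).
7 of the 8 holidays fall on weekdays; the rest are weekends and were already excluded.
Business days: 68 − 7 = 61.

61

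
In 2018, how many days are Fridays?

52

2018-01-01 is a Monday.
The range spans 365 days (inclusive of both endpoints).
365 = 7 × 52 + 1, so there are 52 full weeks plus 1 extra day.
Each full week contributes one Friday: 52 so far.
The 1 extra day is Mon — none qualify.
Total: 52 + 0 = 52.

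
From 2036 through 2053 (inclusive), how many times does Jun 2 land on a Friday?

Day of week of June 2 in each year:
2036: Mon, 2037: Tue, 2038: Wed, 2039: Thu, 2040: Sat, 2041: Sun, 2042: Mon, 2043: Tue, 2044: Thu, 2045: Fri ✓, 2046: Sat, 2047: Sun, 2048: Tue, 2049: Wed, 2050: Thu, 2051: Fri ✓, 2052: Sun, 2053: Mon
Fridays: 2045, 2051.

2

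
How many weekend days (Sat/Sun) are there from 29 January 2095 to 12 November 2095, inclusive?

83

29 January 2095 is a Saturday.
That's 288 days from start to end, counting both.
288 = 7 × 41 + 1, so there are 41 full weeks plus 1 extra day.
Each full week contributes 2 weekend days (Sat, Sun): 41 × 2 = 82.
The 1 extra day is Sat — 1 of them qualifies.
Total: 82 + 1 = 83.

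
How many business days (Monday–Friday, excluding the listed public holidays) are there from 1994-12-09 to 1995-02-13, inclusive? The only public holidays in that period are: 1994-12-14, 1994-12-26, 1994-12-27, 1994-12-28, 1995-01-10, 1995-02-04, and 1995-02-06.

1994-12-09 is a Friday.
The range spans 67 days (inclusive of both endpoints).
67 = 7 × 9 + 4, so there are 9 full weeks plus 4 extra days.
Each full week contributes 5 weekdays (Mon–Fri): 9 × 5 = 45.
The 4 extra days are Fri, Sat, Sun, Mon — 2 of them qualify.
Total: 45 + 2 = 47.
Holidays: 1994-12-14 (Wed); 1994-12-26 (Mon); 1994-12-27 (Tue); 1994-12-28 (Wed); 1995-01-10 (Tue); 1995-02-04 (Sat); 1995-02-06 (Mon).
6 of the 7 holidays fall on weekdays; the rest are weekends and were already excluded.
Business days: 47 − 6 = 41.

41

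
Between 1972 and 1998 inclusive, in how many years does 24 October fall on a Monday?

4

Day of week of October 24 in each year:
1972: Tue, 1973: Wed, 1974: Thu, 1975: Fri, 1976: Sun, 1977: Mon ✓, 1978: Tue, 1979: Wed, 1980: Fri, 1981: Sat, 1982: Sun, 1983: Mon ✓, 1984: Wed, 1985: Thu, 1986: Fri, 1987: Sat, 1988: Mon ✓, 1989: Tue, 1990: Wed, 1991: Thu, 1992: Sat, 1993: Sun, 1994: Mon ✓, 1995: Tue, 1996: Thu, 1997: Fri, 1998: Sat
Mondays: 1977, 1983, 1988, 1994.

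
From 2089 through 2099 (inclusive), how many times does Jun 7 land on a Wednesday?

1

Day of week of June 7 in each year:
2089: Tue, 2090: Wed ✓, 2091: Thu, 2092: Sat, 2093: Sun, 2094: Mon, 2095: Tue, 2096: Thu, 2097: Fri, 2098: Sat, 2099: Sun
Wednesdays: 2090.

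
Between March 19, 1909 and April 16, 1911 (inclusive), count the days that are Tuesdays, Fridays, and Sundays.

March 19, 1909 is a Friday.
From March 19, 1909 to April 16, 1911 is 759 days inclusive.
759 = 7 × 108 + 3, so there are 108 full weeks plus 3 extra days.
Each full week contributes 3 days from the set (Tue, Fri, Sun): 108 × 3 = 324.
The 3 extra days are Fri, Sat, Sun — 2 of them qualify.
Total: 324 + 2 = 326.

326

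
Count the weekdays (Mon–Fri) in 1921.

Jan 1, 1921 is a Saturday.
That's 365 days from start to end, counting both.
365 = 7 × 52 + 1, so there are 52 full weeks plus 1 extra day.
Each full week contributes 5 weekdays (Mon–Fri): 52 × 5 = 260.
The 1 extra day is Saturday — none qualify.
Total: 260 + 0 = 260.

260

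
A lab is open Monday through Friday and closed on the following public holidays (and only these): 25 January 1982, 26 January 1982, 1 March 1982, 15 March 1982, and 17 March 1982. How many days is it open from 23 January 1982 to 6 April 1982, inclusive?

23 January 1982 is a Saturday.
That's 74 days from start to end, counting both.
74 = 7 × 10 + 4, so there are 10 full weeks plus 4 extra days.
Each full week contributes 5 weekdays (Mon–Fri): 10 × 5 = 50.
The 4 extra days are Saturday, Sunday, Monday, Tuesday — 2 of them qualify.
Total: 50 + 2 = 52.
Holidays: 25 January 1982 (Mon); 26 January 1982 (Tue); 1 March 1982 (Mon); 15 March 1982 (Mon); 17 March 1982 (Wed).
All 5 holidays fall on weekdays, so subtract 5.
Business days: 52 − 5 = 47.

47 business days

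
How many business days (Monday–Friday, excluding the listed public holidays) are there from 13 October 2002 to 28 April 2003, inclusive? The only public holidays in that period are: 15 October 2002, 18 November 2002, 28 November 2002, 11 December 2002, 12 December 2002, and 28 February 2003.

13 October 2002 is a Sunday.
The range spans 198 days (inclusive of both endpoints).
198 = 7 × 28 + 2, so there are 28 full weeks plus 2 extra days.
Each full week contributes 5 weekdays (Mon–Fri): 28 × 5 = 140.
The 2 extra days are Sunday, Monday — 1 of them qualifies.
Total: 140 + 1 = 141.
Holidays: 15 October 2002 (Tue); 18 November 2002 (Mon); 28 November 2002 (Thu); 11 December 2002 (Wed); 12 December 2002 (Thu); 28 February 2003 (Fri).
All 6 holidays fall on weekdays, so subtract 6.
Business days: 141 − 6 = 135.

135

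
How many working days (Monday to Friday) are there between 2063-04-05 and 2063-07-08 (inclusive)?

67 weekdays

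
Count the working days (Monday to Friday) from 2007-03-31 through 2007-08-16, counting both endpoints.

2007-03-31 is a Saturday.
The range spans 139 days (inclusive of both endpoints).
139 = 7 × 19 + 6, so there are 19 full weeks plus 6 extra days.
Each full week contributes 5 weekdays (Mon–Fri): 19 × 5 = 95.
The 6 extra days are Saturday, Sunday, Monday, Tuesday, Wednesday, Thursday — 4 of them qualify.
Total: 95 + 4 = 99.

99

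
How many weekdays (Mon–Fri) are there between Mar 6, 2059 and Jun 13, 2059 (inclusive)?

72 weekdays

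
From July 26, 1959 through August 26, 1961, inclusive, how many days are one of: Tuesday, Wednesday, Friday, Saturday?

July 26, 1959 is a Sunday.
From July 26, 1959 to August 26, 1961 is 763 days inclusive.
763 = 7 × 109, so the span is exactly 109 full weeks.
Each full week contributes 4 days from the set (Tue, Wed, Fri, Sat): 109 × 4 = 436.

436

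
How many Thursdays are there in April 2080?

2080-04-01 is a Monday.
From 2080-04-01 to 2080-04-30 is 30 days inclusive.
30 = 7 × 4 + 2, so there are 4 full weeks plus 2 extra days.
Each full week contributes one Thursday: 4 so far.
The 2 extra days are Monday, Tuesday — none qualify.
Total: 4 + 0 = 4.

4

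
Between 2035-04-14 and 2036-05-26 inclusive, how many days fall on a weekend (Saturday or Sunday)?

118

2035-04-14 is a Saturday.
From 2035-04-14 to 2036-05-26 is 409 days inclusive.
409 = 7 × 58 + 3, so there are 58 full weeks plus 3 extra days.
Each full week contributes 2 weekend days (Sat, Sun): 58 × 2 = 116.
The 3 extra days are Saturday, Sunday, Monday — 2 of them qualify.
Total: 116 + 2 = 118.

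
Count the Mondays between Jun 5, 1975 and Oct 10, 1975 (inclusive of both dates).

18 Mondays

Jun 5, 1975 is a Thursday.
That's 128 days from start to end, counting both.
128 = 7 × 18 + 2, so there are 18 full weeks plus 2 extra days.
Each full week contributes one Monday: 18 so far.
The 2 extra days are Thursday, Friday — none qualify.
Total: 18 + 0 = 18.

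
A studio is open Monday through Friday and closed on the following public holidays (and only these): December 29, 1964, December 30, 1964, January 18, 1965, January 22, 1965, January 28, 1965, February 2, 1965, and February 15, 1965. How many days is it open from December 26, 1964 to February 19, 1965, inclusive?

December 26, 1964 is a Saturday.
The range spans 56 days (inclusive of both endpoints).
56 = 7 × 8, so the span is exactly 8 full weeks.
Each full week contributes 5 weekdays (Mon–Fri): 8 × 5 = 40.
Total: 40.
Holidays: December 29, 1964 (Tue); December 30, 1964 (Wed); January 18, 1965 (Mon); January 22, 1965 (Fri); January 28, 1965 (Thu); February 2, 1965 (Tue); February 15, 1965 (Mon).
All 7 holidays fall on weekdays, so subtract 7.
Business days: 40 − 7 = 33.

33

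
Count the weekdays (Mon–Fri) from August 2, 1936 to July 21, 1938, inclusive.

August 2, 1936 is a Sunday.
The range spans 719 days (inclusive of both endpoints).
719 = 7 × 102 + 5, so there are 102 full weeks plus 5 extra days.
Each full week contributes 5 weekdays (Mon–Fri): 102 × 5 = 510.
The 5 extra days are Sun, Mon, Tue, Wed, Thu — 4 of them qualify.
Total: 510 + 4 = 514.

514 weekdays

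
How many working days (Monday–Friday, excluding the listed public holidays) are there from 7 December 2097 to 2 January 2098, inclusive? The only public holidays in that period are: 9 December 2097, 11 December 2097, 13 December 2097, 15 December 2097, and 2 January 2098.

15 working days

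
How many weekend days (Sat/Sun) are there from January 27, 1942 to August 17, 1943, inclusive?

January 27, 1942 is a Tuesday.
The range spans 568 days (inclusive of both endpoints).
568 = 7 × 81 + 1, so there are 81 full weeks plus 1 extra day.
Each full week contributes 2 weekend days (Sat, Sun): 81 × 2 = 162.
The 1 extra day is Tuesday — none qualify.
Total: 162 + 0 = 162.

162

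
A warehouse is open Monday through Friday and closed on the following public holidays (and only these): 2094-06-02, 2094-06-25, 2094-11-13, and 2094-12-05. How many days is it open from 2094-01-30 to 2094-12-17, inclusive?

2094-01-30 is a Saturday.
From 2094-01-30 to 2094-12-17 is 322 days inclusive.
322 = 7 × 46, so the span is exactly 46 full weeks.
Each full week contributes 5 weekdays (Mon–Fri): 46 × 5 = 230.
Holidays: 2094-06-02 (Wed); 2094-06-25 (Fri); 2094-11-13 (Sat); 2094-12-05 (Sun).
2 of the 4 holidays fall on weekdays; the rest are weekends and were already excluded.
Business days: 230 − 2 = 228.

228 business days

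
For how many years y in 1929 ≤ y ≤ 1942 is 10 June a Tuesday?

2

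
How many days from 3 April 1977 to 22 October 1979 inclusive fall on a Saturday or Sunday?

3 April 1977 is a Sunday.
The range spans 933 days (inclusive of both endpoints).
933 = 7 × 133 + 2, so there are 133 full weeks plus 2 extra days.
Each full week contributes 2 days from the set (Sat, Sun): 133 × 2 = 266.
The 2 extra days are Sun, Mon — 1 of them qualifies.
Total: 266 + 1 = 267.

267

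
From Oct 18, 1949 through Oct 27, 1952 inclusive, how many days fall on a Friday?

Oct 18, 1949 is a Tuesday.
That's 1106 days from start to end, counting both.
1106 = 7 × 158, so the span is exactly 158 full weeks.
Each full week contributes one Friday: 158 so far.
Total: 158.

158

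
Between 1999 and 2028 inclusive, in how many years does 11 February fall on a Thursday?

5

Day of week of February 11 in each year:
1999: Thu ✓, 2000: Fri, 2001: Sun, 2002: Mon, 2003: Tue, 2004: Wed, 2005: Fri, 2006: Sat, 2007: Sun, 2008: Mon, 2009: Wed, 2010: Thu ✓, 2011: Fri, 2012: Sat, 2013: Mon, 2014: Tue, 2015: Wed, 2016: Thu ✓, 2017: Sat, 2018: Sun, 2019: Mon, 2020: Tue, 2021: Thu ✓, 2022: Fri, 2023: Sat, 2024: Sun, 2025: Tue, 2026: Wed, 2027: Thu ✓, 2028: Fri
Thursdays: 1999, 2010, 2016, 2021, 2027.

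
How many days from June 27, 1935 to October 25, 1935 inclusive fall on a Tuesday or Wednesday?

June 27, 1935 is a Thursday.
From June 27, 1935 to October 25, 1935 is 121 days inclusive.
121 = 7 × 17 + 2, so there are 17 full weeks plus 2 extra days.
Each full week contributes 2 days from the set (Tue, Wed): 17 × 2 = 34.
The 2 extra days are Thu, Fri — none qualify.
Total: 34 + 0 = 34.

34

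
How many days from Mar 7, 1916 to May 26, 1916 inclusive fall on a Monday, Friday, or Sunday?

34

Mar 7, 1916 is a Tuesday.
The range spans 81 days (inclusive of both endpoints).
81 = 7 × 11 + 4, so there are 11 full weeks plus 4 extra days.
Each full week contributes 3 days from the set (Mon, Fri, Sun): 11 × 3 = 33.
The 4 extra days are Tuesday, Wednesday, Thursday, Friday — 1 of them qualifies.
Total: 33 + 1 = 34.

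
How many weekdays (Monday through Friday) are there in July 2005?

21

Jul 1, 2005 is a Friday.
That's 31 days from start to end, counting both.
31 = 7 × 4 + 3, so there are 4 full weeks plus 3 extra days.
Each full week contributes 5 weekdays (Mon–Fri): 4 × 5 = 20.
The 3 extra days are Friday, Saturday, Sunday — 1 of them qualifies.
Total: 20 + 1 = 21.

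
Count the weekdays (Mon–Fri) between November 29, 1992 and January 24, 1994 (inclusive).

301

November 29, 1992 is a Sunday.
That's 422 days from start to end, counting both.
422 = 7 × 60 + 2, so there are 60 full weeks plus 2 extra days.
Each full week contributes 5 weekdays (Mon–Fri): 60 × 5 = 300.
The 2 extra days are Sun, Mon — 1 of them qualifies.
Total: 300 + 1 = 301.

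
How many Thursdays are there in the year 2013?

52

January 1, 2013 is a Tuesday.
From January 1, 2013 to December 31, 2013 is 365 days inclusive.
365 = 7 × 52 + 1, so there are 52 full weeks plus 1 extra day.
Each full week contributes one Thursday: 52 so far.
The 1 extra day is Tue — none qualify.
Total: 52 + 0 = 52.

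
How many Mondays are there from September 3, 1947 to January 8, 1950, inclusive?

122 Mondays

September 3, 1947 is a Wednesday.
That's 859 days from start to end, counting both.
859 = 7 × 122 + 5, so there are 122 full weeks plus 5 extra days.
Each full week contributes one Monday: 122 so far.
The 5 extra days are Wednesday, Thursday, Friday, Saturday, Sunday — none qualify.
Total: 122 + 0 = 122.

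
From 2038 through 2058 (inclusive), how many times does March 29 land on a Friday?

4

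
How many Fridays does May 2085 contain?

4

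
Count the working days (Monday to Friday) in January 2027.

21

2027-01-01 is a Friday.
From 2027-01-01 to 2027-01-31 is 31 days inclusive.
31 = 7 × 4 + 3, so there are 4 full weeks plus 3 extra days.
Each full week contributes 5 weekdays (Mon–Fri): 4 × 5 = 20.
The 3 extra days are Friday, Saturday, Sunday — 1 of them qualifies.
Total: 20 + 1 = 21.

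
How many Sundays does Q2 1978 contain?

13

Apr 1, 1978 is a Saturday.
The range spans 91 days (inclusive of both endpoints).
91 = 7 × 13, so the span is exactly 13 full weeks.
Each full week contributes one Sunday: 13 so far.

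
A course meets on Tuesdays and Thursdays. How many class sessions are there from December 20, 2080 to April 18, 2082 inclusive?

December 20, 2080 is a Friday.
From December 20, 2080 to April 18, 2082 is 485 days inclusive.
485 = 7 × 69 + 2, so there are 69 full weeks plus 2 extra days.
Each full week contributes 2 days from the set (Tue, Thu): 69 × 2 = 138.
The 2 extra days are Fri, Sat — none qualify.
Total: 138 + 0 = 138.

138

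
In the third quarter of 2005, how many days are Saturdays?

2005-07-01 is a Friday.
That's 92 days from start to end, counting both.
92 = 7 × 13 + 1, so there are 13 full weeks plus 1 extra day.
Each full week contributes one Saturday: 13 so far.
The 1 extra day is Friday — none qualify.
Total: 13 + 0 = 13.

13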